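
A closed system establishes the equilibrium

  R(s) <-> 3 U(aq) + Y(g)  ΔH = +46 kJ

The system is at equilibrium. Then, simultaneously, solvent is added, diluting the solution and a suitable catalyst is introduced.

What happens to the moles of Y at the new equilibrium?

Dilution lowers every aqueous concentration by the same factor. Δn_aq = 3 − 0 = +3, so the system shifts toward the side with more dissolved moles — to the right.
A catalyst speeds both forward and reverse rates equally; it changes neither Q nor K — no shift from this change.
The net shift is to the right. Y is a product, so its amount increases.

increases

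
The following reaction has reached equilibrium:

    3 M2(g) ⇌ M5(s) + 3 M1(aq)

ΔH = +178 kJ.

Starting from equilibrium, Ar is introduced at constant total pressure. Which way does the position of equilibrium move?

Adding inert gas at constant total pressure expands the volume and lowers every reacting partial pressure. With Δn_gas = 0 − 3 = -3, Q moves away from K toward the side with fewer gas moles, so the system shifts toward the side with more gas moles — to the left.

left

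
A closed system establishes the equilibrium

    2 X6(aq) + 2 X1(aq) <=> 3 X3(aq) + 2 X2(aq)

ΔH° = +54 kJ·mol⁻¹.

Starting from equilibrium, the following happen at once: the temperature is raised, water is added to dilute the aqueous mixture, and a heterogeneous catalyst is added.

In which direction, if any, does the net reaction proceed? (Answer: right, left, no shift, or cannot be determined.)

right

The forward reaction is endothermic. Raising T favours the endothermic direction — shift to the right.
Dilution lowers every aqueous concentration by the same factor. Δn_aq = 5 − 4 = +1, so the system shifts toward the side with more dissolved moles — to the right.
A catalyst speeds both forward and reverse rates equally; it changes neither Q nor K — no shift from this change.
Only the nonzero effect(s) matter; the net shift is to the right.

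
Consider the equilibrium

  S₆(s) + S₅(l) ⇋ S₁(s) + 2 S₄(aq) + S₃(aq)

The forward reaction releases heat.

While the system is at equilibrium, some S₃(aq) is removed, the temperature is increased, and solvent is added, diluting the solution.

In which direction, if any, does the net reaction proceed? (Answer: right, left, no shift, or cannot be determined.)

cannot be determined

Removing S₃ (aq), a product, drives the reaction to the right.
The forward reaction is exothermic. Raising T favours the endothermic direction — shift to the left.
Dilution lowers every aqueous concentration by the same factor. Δn_aq = 3 − 0 = +3, so the system shifts toward the side with more dissolved moles — to the right.
The individual effects push in opposite directions; without quantitative information the net direction cannot be determined.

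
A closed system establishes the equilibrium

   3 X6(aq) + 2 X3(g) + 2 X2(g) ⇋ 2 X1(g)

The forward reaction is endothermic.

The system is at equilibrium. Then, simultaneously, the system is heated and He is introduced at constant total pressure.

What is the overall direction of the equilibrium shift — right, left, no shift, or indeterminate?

The forward reaction is endothermic. Raising T favours the endothermic direction — shift to the right.
Adding inert gas at constant total pressure expands the volume and lowers every reacting partial pressure. With Δn_gas = 2 − 4 = -2, Q moves away from K toward the side with fewer gas moles, so the system shifts toward the side with more gas moles — to the left.
The individual effects push in opposite directions; without quantitative information the net direction cannot be determined.

cannot be determined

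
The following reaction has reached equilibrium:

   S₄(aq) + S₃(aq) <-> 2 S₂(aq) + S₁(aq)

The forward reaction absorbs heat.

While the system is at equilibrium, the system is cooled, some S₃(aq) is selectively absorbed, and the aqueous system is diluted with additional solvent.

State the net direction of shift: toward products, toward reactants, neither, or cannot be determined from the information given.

The forward reaction is endothermic. Lowering T favours the exothermic direction — shift to the left.
Removing S₃ (aq), a reactant, drives the reaction to the left.
Dilution lowers every aqueous concentration by the same factor. Δn_aq = 3 − 2 = +1, so the system shifts toward the side with more dissolved moles — to the right.
The individual effects push in opposite directions; without quantitative information the net direction cannot be determined.

cannot be determined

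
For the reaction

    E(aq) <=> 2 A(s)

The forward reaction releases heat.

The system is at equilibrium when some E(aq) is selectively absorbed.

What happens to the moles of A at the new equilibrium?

Removing E (aq), a reactant, drives the reaction to the left.
The net shift is to the left. A is a product, so its amount decreases.

decreases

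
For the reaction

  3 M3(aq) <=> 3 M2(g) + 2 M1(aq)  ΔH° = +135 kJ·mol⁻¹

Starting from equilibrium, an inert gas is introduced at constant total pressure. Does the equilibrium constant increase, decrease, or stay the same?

The equilibrium constant depends only on temperature. This perturbation may move the position of equilibrium, but since T is unchanged, K itself is unchanged.

unchanged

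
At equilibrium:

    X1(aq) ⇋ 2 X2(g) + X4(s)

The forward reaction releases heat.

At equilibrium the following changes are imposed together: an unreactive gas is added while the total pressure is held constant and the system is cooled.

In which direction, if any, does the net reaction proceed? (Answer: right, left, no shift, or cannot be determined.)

Adding inert gas at constant total pressure expands the volume and lowers every reacting partial pressure. With Δn_gas = 2 − 0 = +2, Q moves away from K toward the side with fewer gas moles, so the system shifts toward the side with more gas moles — to the right.
The forward reaction is exothermic. Lowering T favours the exothermic direction — shift to the right.
All effects act in the same direction — net shift to the right.

right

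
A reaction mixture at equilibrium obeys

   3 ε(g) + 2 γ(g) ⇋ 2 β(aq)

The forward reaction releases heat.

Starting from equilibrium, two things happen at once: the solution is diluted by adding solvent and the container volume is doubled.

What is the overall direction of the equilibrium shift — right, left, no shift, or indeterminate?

cannot be determined

Dilution lowers every aqueous concentration by the same factor. Δn_aq = 2 − 0 = +2, so the system shifts toward the side with more dissolved moles — to the right.
Gas moles: reactants 5, products 0 (Δn_gas = -5). Expansion shifts the system toward the side with more moles of gas — to the left.
The individual effects push in opposite directions; without quantitative information the net direction cannot be determined.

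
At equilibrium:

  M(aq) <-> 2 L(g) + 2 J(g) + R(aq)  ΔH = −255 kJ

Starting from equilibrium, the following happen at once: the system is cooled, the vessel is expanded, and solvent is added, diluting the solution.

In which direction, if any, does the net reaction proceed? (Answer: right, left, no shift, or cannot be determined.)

The forward reaction is exothermic. Lowering T favours the exothermic direction — shift to the right.
Gas moles: reactants 0, products 4 (Δn_gas = +4). Expansion shifts the system toward the side with more moles of gas — to the right.
Dilution scales every aqueous concentration by the same factor. Δn_aq = 1 − 1 = 0, so Q is unchanged — no shift.
Only the nonzero effect(s) matter; the net shift is to the right.

right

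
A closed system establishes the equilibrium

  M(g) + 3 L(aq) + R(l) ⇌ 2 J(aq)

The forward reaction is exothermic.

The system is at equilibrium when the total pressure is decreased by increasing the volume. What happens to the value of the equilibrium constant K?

unchanged

The equilibrium constant depends only on temperature. This perturbation may move the position of equilibrium, but since T is unchanged, K itself is unchanged.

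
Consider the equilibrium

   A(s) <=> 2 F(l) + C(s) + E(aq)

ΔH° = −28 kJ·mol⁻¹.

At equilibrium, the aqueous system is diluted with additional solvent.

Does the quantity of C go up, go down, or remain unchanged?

Dilution lowers every aqueous concentration by the same factor. Δn_aq = 1 − 0 = +1, so the system shifts toward the side with more dissolved moles — to the right.
The net shift is to the right. C is a product, so its amount increases.

increases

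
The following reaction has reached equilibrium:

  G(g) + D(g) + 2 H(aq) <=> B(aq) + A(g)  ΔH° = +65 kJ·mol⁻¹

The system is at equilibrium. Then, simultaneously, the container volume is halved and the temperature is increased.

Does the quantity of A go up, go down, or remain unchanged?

Gas moles: reactants 2, products 1 (Δn_gas = -1). Compression shifts the system toward the side with fewer moles of gas — to the right.
The forward reaction is endothermic. Raising T favours the endothermic direction — shift to the right.
The net shift is to the right. A is a product, so its amount increases.

increases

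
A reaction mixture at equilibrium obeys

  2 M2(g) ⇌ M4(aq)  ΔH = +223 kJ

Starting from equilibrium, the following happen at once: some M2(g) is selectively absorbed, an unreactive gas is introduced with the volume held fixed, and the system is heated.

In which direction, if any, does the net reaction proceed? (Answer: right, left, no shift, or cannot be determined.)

cannot be determined

Removing M2 (g), a reactant, drives the reaction to the left.
At constant volume, adding an inert gas leaves every reacting species' partial pressure unchanged, so Q is unchanged — no shift from this change.
The forward reaction is endothermic. Raising T favours the endothermic direction — shift to the right.
The individual effects push in opposite directions; without quantitative information the net direction cannot be determined.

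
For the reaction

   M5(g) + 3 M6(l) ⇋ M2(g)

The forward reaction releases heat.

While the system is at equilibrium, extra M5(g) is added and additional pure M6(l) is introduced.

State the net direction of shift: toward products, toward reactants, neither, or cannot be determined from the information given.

right

Adding M5 (g), a reactant, drives the reaction to the right.
M6 is a pure liquid; its activity is 1 regardless of amount, so Q is unaffected — no shift from this change.
Only the nonzero effect(s) matter; the net shift is to the right.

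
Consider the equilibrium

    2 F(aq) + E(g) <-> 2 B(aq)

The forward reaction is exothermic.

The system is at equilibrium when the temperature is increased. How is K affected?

K depends on temperature via the van 't Hoff relation. The forward reaction is exothermic, so raising T decreases K.

decreases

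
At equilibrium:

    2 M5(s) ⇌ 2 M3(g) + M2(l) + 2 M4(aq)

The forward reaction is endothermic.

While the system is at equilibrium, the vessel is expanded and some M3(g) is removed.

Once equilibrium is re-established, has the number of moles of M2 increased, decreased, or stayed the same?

increases

Gas moles: reactants 0, products 2 (Δn_gas = +2). Expansion shifts the system toward the side with more moles of gas — to the right.
Removing M3 (g), a product, drives the reaction to the right.
The net shift is to the right. M2 is a product, so its amount increases.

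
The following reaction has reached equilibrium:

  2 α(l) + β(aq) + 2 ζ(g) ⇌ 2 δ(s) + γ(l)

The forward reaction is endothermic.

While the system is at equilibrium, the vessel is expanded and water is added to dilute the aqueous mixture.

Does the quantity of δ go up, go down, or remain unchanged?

decreases

Gas moles: reactants 2, products 0 (Δn_gas = -2). Expansion shifts the system toward the side with more moles of gas — to the left.
Dilution lowers every aqueous concentration by the same factor. Δn_aq = 0 − 1 = -1, so the system shifts toward the side with more dissolved moles — to the left.
The net shift is to the left. δ is a product, so its amount decreases.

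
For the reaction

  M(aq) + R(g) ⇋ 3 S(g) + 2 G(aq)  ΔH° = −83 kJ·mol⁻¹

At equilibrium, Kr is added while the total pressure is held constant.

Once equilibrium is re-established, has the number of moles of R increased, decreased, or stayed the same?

Adding inert gas at constant total pressure expands the volume and lowers every reacting partial pressure. With Δn_gas = 3 − 1 = +2, Q moves away from K toward the side with fewer gas moles, so the system shifts toward the side with more gas moles — to the right.
The net shift is to the right. R is a reactant, so its amount decreases.

decreases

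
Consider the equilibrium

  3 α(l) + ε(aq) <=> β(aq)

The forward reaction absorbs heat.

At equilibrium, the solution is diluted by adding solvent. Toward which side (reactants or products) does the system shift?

Dilution scales every aqueous concentration by the same factor. Δn_aq = 1 − 1 = 0, so Q is unchanged — no shift.

no shift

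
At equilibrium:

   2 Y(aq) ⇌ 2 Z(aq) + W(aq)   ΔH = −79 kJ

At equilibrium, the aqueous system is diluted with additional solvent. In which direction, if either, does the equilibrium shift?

right

Dilution lowers every aqueous concentration by the same factor. Δn_aq = 3 − 2 = +1, so the system shifts toward the side with more dissolved moles — to the right.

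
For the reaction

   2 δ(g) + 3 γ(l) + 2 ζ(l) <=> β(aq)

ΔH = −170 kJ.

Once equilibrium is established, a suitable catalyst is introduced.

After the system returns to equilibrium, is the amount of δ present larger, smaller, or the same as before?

A catalyst speeds both forward and reverse rates equally; it changes neither Q nor K — no shift from this change.
No net shift occurs, so the amount of δ is unchanged.

unchanged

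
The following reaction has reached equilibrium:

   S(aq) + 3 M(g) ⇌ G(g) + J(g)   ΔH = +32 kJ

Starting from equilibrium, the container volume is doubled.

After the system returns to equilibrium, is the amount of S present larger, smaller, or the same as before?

Gas moles: reactants 3, products 2 (Δn_gas = -1). Expansion shifts the system toward the side with more moles of gas — to the left.
The net shift is to the left. S is a reactant, so its amount increases.

increases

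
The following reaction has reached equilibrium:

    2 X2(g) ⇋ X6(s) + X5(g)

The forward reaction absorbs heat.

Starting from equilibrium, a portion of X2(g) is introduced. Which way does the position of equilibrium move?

Adding X2 (g), a reactant, drives the reaction to the right.

right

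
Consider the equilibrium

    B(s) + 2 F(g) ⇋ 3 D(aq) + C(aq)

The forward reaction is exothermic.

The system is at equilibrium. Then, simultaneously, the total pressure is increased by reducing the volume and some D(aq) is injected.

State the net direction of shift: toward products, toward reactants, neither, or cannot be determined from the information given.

cannot be determined

Gas moles: reactants 2, products 0 (Δn_gas = -2). Compression shifts the system toward the side with fewer moles of gas — to the right.
Adding D (aq), a product, drives the reaction to the left.
The individual effects push in opposite directions; without quantitative information the net direction cannot be determined.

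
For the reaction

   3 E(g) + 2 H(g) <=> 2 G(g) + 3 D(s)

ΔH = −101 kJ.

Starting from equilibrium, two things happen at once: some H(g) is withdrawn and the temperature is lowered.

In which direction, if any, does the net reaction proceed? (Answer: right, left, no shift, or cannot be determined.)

Removing H (g), a reactant, drives the reaction to the left.
The forward reaction is exothermic. Lowering T favours the exothermic direction — shift to the right.
The individual effects push in opposite directions; without quantitative information the net direction cannot be determined.

cannot be determined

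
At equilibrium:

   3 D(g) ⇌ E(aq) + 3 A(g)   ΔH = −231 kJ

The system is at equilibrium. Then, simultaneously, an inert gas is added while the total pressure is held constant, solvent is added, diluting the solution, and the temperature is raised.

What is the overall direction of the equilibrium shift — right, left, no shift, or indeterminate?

Adding inert gas at constant total pressure expands the volume, scaling every reacting partial pressure by the same factor. Δn_gas = 3 − 3 = 0, so Q is unchanged — no shift.
Dilution lowers every aqueous concentration by the same factor. Δn_aq = 1 − 0 = +1, so the system shifts toward the side with more dissolved moles — to the right.
The forward reaction is exothermic. Raising T favours the endothermic direction — shift to the left.
The individual effects push in opposite directions; without quantitative information the net direction cannot be determined.

cannot be determined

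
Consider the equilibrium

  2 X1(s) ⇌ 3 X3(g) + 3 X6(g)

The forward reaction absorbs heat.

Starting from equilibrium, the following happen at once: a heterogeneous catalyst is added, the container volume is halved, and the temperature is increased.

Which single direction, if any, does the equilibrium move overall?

A catalyst speeds both forward and reverse rates equally; it changes neither Q nor K — no shift from this change.
Gas moles: reactants 0, products 6 (Δn_gas = +6). Compression shifts the system toward the side with fewer moles of gas — to the left.
The forward reaction is endothermic. Raising T favours the endothermic direction — shift to the right.
The individual effects push in opposite directions; without quantitative information the net direction cannot be determined.

cannot be determined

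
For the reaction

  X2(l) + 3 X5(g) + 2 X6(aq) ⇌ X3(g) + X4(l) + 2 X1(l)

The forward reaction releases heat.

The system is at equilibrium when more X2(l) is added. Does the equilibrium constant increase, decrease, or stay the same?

The equilibrium constant depends only on temperature. This perturbation changes neither the position of equilibrium nor K.

unchanged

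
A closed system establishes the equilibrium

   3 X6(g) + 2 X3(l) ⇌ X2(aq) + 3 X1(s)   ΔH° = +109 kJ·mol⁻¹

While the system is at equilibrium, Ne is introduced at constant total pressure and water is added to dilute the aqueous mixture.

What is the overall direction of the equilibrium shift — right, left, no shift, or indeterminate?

cannot be determined

Adding inert gas at constant total pressure expands the volume and lowers every reacting partial pressure. With Δn_gas = 0 − 3 = -3, Q moves away from K toward the side with fewer gas moles, so the system shifts toward the side with more gas moles — to the left.
Dilution lowers every aqueous concentration by the same factor. Δn_aq = 1 − 0 = +1, so the system shifts toward the side with more dissolved moles — to the right.
The individual effects push in opposite directions; without quantitative information the net direction cannot be determined.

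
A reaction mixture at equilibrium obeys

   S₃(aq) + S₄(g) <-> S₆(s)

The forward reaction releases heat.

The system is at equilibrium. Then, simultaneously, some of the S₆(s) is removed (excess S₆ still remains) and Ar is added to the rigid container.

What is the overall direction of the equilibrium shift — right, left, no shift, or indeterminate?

S₆ is a pure solid; its activity is 1 regardless of amount, so Q is unaffected — no shift from this change.
At constant volume, adding an inert gas leaves every reacting species' partial pressure unchanged, so Q is unchanged — no shift from this change.
None of the changes alters Q relative to K, so there is no net shift.

no shift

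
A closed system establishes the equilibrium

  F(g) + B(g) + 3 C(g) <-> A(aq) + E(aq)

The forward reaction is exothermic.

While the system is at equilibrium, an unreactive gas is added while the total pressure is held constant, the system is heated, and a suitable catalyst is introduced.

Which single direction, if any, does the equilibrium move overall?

left

Adding inert gas at constant total pressure expands the volume and lowers every reacting partial pressure. With Δn_gas = 0 − 5 = -5, Q moves away from K toward the side with fewer gas moles, so the system shifts toward the side with more gas moles — to the left.
The forward reaction is exothermic. Raising T favours the endothermic direction — shift to the left.
A catalyst speeds both forward and reverse rates equally; it changes neither Q nor K — no shift from this change.
Only the nonzero effect(s) matter; the net shift is to the left.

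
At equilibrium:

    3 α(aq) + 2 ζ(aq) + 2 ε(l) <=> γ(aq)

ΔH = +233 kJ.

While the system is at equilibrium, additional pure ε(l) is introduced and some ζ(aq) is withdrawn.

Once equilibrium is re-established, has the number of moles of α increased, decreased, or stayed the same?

increases

ε is a pure liquid; its activity is 1 regardless of amount, so Q is unaffected — no shift from this change.
Removing ζ (aq), a reactant, drives the reaction to the left.
The net shift is to the left. α is a reactant, so its amount increases.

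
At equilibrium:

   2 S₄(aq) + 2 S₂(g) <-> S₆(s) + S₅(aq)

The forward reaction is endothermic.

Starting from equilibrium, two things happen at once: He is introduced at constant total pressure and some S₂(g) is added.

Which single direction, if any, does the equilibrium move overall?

Adding inert gas at constant total pressure expands the volume and lowers every reacting partial pressure. With Δn_gas = 0 − 2 = -2, Q moves away from K toward the side with fewer gas moles, so the system shifts toward the side with more gas moles — to the left.
Adding S₂ (g), a reactant, drives the reaction to the right.
The individual effects push in opposite directions; without quantitative information the net direction cannot be determined.

cannot be determined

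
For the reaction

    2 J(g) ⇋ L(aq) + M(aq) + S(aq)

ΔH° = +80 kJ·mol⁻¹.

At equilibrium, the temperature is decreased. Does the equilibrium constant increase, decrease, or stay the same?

K depends on temperature via the van 't Hoff relation. The forward reaction is endothermic, so lowering T decreases K.

decreases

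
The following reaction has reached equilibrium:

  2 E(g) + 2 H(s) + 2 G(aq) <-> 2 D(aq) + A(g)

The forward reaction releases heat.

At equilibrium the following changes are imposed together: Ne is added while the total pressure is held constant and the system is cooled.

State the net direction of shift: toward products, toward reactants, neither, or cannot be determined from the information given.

Adding inert gas at constant total pressure expands the volume and lowers every reacting partial pressure. With Δn_gas = 1 − 2 = -1, Q moves away from K toward the side with fewer gas moles, so the system shifts toward the side with more gas moles — to the left.
The forward reaction is exothermic. Lowering T favours the exothermic direction — shift to the right.
The individual effects push in opposite directions; without quantitative information the net direction cannot be determined.

cannot be determined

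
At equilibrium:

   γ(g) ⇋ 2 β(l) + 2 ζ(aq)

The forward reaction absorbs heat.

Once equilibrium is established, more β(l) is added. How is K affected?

unchanged

The equilibrium constant depends only on temperature. This perturbation changes neither the position of equilibrium nor K.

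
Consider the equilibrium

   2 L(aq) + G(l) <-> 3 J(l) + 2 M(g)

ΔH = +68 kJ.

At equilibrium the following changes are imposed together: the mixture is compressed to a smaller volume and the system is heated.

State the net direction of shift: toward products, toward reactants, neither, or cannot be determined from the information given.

Gas moles: reactants 0, products 2 (Δn_gas = +2). Compression shifts the system toward the side with fewer moles of gas — to the left.
The forward reaction is endothermic. Raising T favours the endothermic direction — shift to the right.
The individual effects push in opposite directions; without quantitative information the net direction cannot be determined.

cannot be determined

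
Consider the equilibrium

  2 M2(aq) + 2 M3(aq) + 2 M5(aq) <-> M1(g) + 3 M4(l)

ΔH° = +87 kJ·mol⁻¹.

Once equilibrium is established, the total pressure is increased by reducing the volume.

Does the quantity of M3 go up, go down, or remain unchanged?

Gas moles: reactants 0, products 1 (Δn_gas = +1). Compression shifts the system toward the side with fewer moles of gas — to the left.
The net shift is to the left. M3 is a reactant, so its amount increases.

increases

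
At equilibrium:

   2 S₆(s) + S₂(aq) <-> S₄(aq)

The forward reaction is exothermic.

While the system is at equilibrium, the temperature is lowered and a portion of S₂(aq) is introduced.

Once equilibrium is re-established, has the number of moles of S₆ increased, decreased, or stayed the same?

The forward reaction is exothermic. Lowering T favours the exothermic direction — shift to the right.
Adding S₂ (aq), a reactant, drives the reaction to the right.
The net shift is to the right. S₆ is a reactant, so its amount decreases.

decreases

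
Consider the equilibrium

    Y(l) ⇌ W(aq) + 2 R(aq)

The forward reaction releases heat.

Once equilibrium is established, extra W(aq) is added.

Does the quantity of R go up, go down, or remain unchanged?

decreases

Adding W (aq), a product, drives the reaction to the left.
The net shift is to the left. R is a product, so its amount decreases.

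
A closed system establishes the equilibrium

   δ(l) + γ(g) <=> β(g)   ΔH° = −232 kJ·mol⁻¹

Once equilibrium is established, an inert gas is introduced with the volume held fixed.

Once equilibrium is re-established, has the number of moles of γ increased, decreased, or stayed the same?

unchanged

At constant volume, adding an inert gas leaves every reacting species' partial pressure unchanged, so Q is unchanged — no shift from this change.
No net shift occurs, so the amount of γ is unchanged.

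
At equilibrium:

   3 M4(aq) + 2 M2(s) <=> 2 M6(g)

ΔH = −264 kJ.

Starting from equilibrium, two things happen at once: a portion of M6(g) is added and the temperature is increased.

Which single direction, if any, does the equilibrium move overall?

left

Adding M6 (g), a product, drives the reaction to the left.
The forward reaction is exothermic. Raising T favours the endothermic direction — shift to the left.
All effects act in the same direction — net shift to the left.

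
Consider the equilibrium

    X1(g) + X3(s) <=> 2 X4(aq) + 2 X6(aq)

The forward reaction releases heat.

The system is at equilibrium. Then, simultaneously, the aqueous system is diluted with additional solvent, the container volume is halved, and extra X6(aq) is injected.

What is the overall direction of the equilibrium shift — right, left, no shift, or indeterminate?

cannot be determined

Dilution lowers every aqueous concentration by the same factor. Δn_aq = 4 − 0 = +4, so the system shifts toward the side with more dissolved moles — to the right.
Gas moles: reactants 1, products 0 (Δn_gas = -1). Compression shifts the system toward the side with fewer moles of gas — to the right.
Adding X6 (aq), a product, drives the reaction to the left.
The individual effects push in opposite directions; without quantitative information the net direction cannot be determined.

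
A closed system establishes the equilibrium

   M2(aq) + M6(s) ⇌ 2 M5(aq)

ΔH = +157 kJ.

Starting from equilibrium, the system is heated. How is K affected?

K depends on temperature via the van 't Hoff relation. The forward reaction is endothermic, so raising T increases K.

increases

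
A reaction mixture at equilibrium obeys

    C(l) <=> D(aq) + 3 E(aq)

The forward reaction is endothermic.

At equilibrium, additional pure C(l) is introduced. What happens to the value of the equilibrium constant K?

The equilibrium constant depends only on temperature. This perturbation changes neither the position of equilibrium nor K.

unchanged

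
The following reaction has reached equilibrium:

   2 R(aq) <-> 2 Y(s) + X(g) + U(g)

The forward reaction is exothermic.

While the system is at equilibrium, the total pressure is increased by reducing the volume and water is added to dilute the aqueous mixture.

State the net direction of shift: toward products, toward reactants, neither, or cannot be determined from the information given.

left

Gas moles: reactants 0, products 2 (Δn_gas = +2). Compression shifts the system toward the side with fewer moles of gas — to the left.
Dilution lowers every aqueous concentration by the same factor. Δn_aq = 0 − 2 = -2, so the system shifts toward the side with more dissolved moles — to the left.
All effects act in the same direction — net shift to the left.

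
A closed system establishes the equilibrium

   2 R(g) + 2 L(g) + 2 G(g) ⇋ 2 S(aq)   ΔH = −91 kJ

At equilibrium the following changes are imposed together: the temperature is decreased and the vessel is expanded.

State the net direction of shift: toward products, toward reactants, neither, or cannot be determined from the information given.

The forward reaction is exothermic. Lowering T favours the exothermic direction — shift to the right.
Gas moles: reactants 6, products 0 (Δn_gas = -6). Expansion shifts the system toward the side with more moles of gas — to the left.
The individual effects push in opposite directions; without quantitative information the net direction cannot be determined.

cannot be determined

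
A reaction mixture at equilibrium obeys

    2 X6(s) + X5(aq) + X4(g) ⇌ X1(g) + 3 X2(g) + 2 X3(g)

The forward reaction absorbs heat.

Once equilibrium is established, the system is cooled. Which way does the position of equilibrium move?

The forward reaction is endothermic. Lowering T favours the exothermic direction — shift to the left.

left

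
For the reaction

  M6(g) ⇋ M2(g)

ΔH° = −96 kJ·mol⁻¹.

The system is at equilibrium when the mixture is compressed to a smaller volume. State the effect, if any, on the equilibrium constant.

unchanged

The equilibrium constant depends only on temperature. This perturbation changes neither the position of equilibrium nor K.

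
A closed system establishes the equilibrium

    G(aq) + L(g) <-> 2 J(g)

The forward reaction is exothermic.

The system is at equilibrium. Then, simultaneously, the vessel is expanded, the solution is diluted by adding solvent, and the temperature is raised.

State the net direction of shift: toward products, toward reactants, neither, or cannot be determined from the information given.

Gas moles: reactants 1, products 2 (Δn_gas = +1). Expansion shifts the system toward the side with more moles of gas — to the right.
Dilution lowers every aqueous concentration by the same factor. Δn_aq = 0 − 1 = -1, so the system shifts toward the side with more dissolved moles — to the left.
The forward reaction is exothermic. Raising T favours the endothermic direction — shift to the left.
The individual effects push in opposite directions; without quantitative information the net direction cannot be determined.

cannot be determined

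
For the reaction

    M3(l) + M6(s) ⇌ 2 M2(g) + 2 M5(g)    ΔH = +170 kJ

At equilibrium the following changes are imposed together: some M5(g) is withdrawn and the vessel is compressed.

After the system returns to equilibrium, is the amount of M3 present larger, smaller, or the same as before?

cannot be determined

Removing M5 (g), a product, drives the reaction to the right.
Gas moles: reactants 0, products 4 (Δn_gas = +4). Compression shifts the system toward the side with fewer moles of gas — to the left.
The two effects oppose each other, so the net shift — and hence the change in M3 — cannot be determined from the given information.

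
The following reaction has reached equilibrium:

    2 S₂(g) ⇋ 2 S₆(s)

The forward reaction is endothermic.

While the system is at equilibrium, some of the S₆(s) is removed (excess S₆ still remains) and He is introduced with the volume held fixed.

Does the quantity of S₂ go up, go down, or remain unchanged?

S₆ is a pure solid; its activity is 1 regardless of amount, so Q is unaffected — no shift from this change.
At constant volume, adding an inert gas leaves every reacting species' partial pressure unchanged, so Q is unchanged — no shift from this change.
No net shift occurs, so the amount of S₂ is unchanged.

unchanged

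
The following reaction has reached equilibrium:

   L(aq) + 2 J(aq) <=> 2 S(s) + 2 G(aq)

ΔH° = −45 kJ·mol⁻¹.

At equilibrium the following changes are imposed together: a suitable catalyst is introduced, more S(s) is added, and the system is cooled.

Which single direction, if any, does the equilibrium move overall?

A catalyst speeds both forward and reverse rates equally; it changes neither Q nor K — no shift from this change.
S is a pure solid; its activity is 1 regardless of amount, so Q is unaffected — no shift from this change.
The forward reaction is exothermic. Lowering T favours the exothermic direction — shift to the right.
Only the nonzero effect(s) matter; the net shift is to the right.

right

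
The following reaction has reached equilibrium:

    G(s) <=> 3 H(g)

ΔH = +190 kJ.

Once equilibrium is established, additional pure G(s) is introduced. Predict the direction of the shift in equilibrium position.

G is a pure solid; its activity is 1 regardless of amount, so Q is unaffected — no shift from this change.

no shift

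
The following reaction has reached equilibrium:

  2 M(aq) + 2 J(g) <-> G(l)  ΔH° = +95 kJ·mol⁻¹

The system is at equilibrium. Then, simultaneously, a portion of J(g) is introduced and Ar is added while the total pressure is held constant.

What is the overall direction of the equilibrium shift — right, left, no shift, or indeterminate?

cannot be determined

Adding J (g), a reactant, drives the reaction to the right.
Adding inert gas at constant total pressure expands the volume and lowers every reacting partial pressure. With Δn_gas = 0 − 2 = -2, Q moves away from K toward the side with fewer gas moles, so the system shifts toward the side with more gas moles — to the left.
The individual effects push in opposite directions; without quantitative information the net direction cannot be determined.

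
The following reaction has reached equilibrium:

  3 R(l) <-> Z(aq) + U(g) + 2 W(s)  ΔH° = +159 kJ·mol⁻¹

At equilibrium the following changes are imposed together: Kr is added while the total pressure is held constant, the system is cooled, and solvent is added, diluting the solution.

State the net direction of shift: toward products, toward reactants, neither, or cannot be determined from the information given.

cannot be determined

Adding inert gas at constant total pressure expands the volume and lowers every reacting partial pressure. With Δn_gas = 1 − 0 = +1, Q moves away from K toward the side with fewer gas moles, so the system shifts toward the side with more gas moles — to the right.
The forward reaction is endothermic. Lowering T favours the exothermic direction — shift to the left.
Dilution lowers every aqueous concentration by the same factor. Δn_aq = 1 − 0 = +1, so the system shifts toward the side with more dissolved moles — to the right.
The individual effects push in opposite directions; without quantitative information the net direction cannot be determined.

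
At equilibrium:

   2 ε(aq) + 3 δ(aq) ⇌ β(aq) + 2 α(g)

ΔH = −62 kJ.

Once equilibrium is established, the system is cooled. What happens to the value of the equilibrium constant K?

increases

K depends on temperature via the van 't Hoff relation. The forward reaction is exothermic, so lowering T increases K.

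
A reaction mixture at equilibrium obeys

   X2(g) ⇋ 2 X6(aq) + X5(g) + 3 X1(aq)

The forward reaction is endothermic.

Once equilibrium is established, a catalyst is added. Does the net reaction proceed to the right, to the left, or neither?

A catalyst speeds both forward and reverse rates equally; it changes neither Q nor K — no shift from this change.

no shift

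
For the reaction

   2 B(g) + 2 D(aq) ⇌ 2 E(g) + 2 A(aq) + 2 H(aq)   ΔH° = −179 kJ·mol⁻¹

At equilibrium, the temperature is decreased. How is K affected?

K depends on temperature via the van 't Hoff relation. The forward reaction is exothermic, so lowering T increases K.

increases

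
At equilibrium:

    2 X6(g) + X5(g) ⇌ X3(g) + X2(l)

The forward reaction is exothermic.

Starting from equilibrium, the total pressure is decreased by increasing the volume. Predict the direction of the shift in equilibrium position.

Gas moles: reactants 3, products 1 (Δn_gas = -2). Expansion shifts the system toward the side with more moles of gas — to the left.

left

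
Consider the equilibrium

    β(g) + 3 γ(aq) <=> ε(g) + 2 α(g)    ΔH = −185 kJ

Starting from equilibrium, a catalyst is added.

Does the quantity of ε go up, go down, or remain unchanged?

unchanged

A catalyst speeds both forward and reverse rates equally; it changes neither Q nor K — no shift from this change.
No net shift occurs, so the amount of ε is unchanged.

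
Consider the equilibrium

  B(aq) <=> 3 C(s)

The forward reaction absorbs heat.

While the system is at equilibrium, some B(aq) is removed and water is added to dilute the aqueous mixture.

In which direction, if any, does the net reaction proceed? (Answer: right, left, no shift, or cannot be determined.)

left

Removing B (aq), a reactant, drives the reaction to the left.
Dilution lowers every aqueous concentration by the same factor. Δn_aq = 0 − 1 = -1, so the system shifts toward the side with more dissolved moles — to the left.
All effects act in the same direction — net shift to the left.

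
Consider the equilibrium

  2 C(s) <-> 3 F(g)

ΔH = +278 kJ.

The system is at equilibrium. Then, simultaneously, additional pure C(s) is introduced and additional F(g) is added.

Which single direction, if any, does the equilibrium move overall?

left

C is a pure solid; its activity is 1 regardless of amount, so Q is unaffected — no shift from this change.
Adding F (g), a product, drives the reaction to the left.
Only the nonzero effect(s) matter; the net shift is to the left.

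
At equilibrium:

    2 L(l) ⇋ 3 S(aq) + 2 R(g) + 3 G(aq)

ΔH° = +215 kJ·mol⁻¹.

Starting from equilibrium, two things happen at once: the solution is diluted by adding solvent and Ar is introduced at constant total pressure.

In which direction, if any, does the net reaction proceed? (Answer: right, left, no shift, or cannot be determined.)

Dilution lowers every aqueous concentration by the same factor. Δn_aq = 6 − 0 = +6, so the system shifts toward the side with more dissolved moles — to the right.
Adding inert gas at constant total pressure expands the volume and lowers every reacting partial pressure. With Δn_gas = 2 − 0 = +2, Q moves away from K toward the side with fewer gas moles, so the system shifts toward the side with more gas moles — to the right.
All effects act in the same direction — net shift to the right.

right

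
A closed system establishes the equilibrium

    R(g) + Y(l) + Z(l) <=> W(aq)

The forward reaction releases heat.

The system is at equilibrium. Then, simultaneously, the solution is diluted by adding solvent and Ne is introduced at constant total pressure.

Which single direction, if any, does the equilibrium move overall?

Dilution lowers every aqueous concentration by the same factor. Δn_aq = 1 − 0 = +1, so the system shifts toward the side with more dissolved moles — to the right.
Adding inert gas at constant total pressure expands the volume and lowers every reacting partial pressure. With Δn_gas = 0 − 1 = -1, Q moves away from K toward the side with fewer gas moles, so the system shifts toward the side with more gas moles — to the left.
The individual effects push in opposite directions; without quantitative information the net direction cannot be determined.

cannot be determined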